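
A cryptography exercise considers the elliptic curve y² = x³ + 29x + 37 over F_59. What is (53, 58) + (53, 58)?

(58, 19)

tangent at (53, 58): λ = (3·53² + 29)/(2·58) ≡ 19/57. 57⁻¹ ≡ 29 (mod 59), so λ ≡ 19·29 ≡ 20.
  x = λ² - 53 - 53 = 400 - 106 ≡ 58; y = λ·(53 - 58) - 58 ≡ 19. → (58, 19)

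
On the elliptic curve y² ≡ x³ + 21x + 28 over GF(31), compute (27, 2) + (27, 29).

O

The two points share x = 27 and their y-coordinates satisfy 2 + 29 ≡ 0 (mod 31), so they are inverses. Their sum is O.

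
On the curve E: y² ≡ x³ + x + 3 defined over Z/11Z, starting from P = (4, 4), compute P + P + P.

Repeated addition: build up to 3P.
2P: tangent at (4, 4): λ = (3·4² + 1)/(2·4) ≡ 5/8. 8⁻¹ ≡ 7 (mod 11) since 8·7 = 56 ≡ 1, so λ ≡ 5·7 ≡ 2.
  x = λ² - 4 - 4 = 4 - 8 ≡ 7; y = λ·(4 - 7) - 4 ≡ 1. → (7, 1)
3P: (7, 1) + (4, 4). λ = (4 - 1)/(4 - 7) ≡ 3/8 mod 11. 8⁻¹ ≡ 7 (mod 11) since 8·7 = 56 ≡ 1, so λ ≡ 10.
  x = λ² - 7 - 4 = 100 - 11 ≡ 1; y = λ·(7 - 1) - 1 ≡ 4. → (1, 4)

(1, 4)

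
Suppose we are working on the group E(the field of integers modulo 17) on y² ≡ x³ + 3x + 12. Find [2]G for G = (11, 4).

tangent at (11, 4): λ = (3·11² + 3)/(2·4) ≡ 9/8. 8⁻¹ ≡ 15 (mod 17), so λ ≡ 9·15 ≡ 16.
  x = λ² - 11 - 11 = 256 - 22 ≡ 13; y = λ·(11 - 13) - 4 ≡ 15. → (13, 15)

(13, 15)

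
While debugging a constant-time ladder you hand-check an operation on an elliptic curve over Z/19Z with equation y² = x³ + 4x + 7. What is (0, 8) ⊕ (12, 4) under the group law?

(0, 8) + (12, 4). λ = (4 - 8)/(12 - 0) ≡ 15/12 mod 19. 12⁻¹ ≡ 8 (mod 19), so λ ≡ 6.
  x = λ² - 0 - 12 = 36 - 12 ≡ 5; y = λ·(0 - 5) - 8 ≡ 0. → (5, 0)

(5, 0)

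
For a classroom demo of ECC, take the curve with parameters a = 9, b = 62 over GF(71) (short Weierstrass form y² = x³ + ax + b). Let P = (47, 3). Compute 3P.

Repeated addition: build up to 3P.
2P: tangent at (47, 3): λ = (3·47² + 9)/(2·3) ≡ 33/6. 6⁻¹ ≡ 12 (mod 71), so λ ≡ 33·12 ≡ 41.
  x = λ² - 47 - 47 = 1681 - 94 ≡ 25; y = λ·(47 - 25) - 3 ≡ 47. → (25, 47)
3P: (25, 47) + (47, 3). λ = (3 - 47)/(47 - 25) ≡ 27/22 mod 71. 22⁻¹ ≡ 42 (mod 71), so λ ≡ 69.
  x = λ² - 25 - 47 = 4761 - 72 ≡ 3; y = λ·(25 - 3) - 47 ≡ 51. → (3, 51)

(3, 51)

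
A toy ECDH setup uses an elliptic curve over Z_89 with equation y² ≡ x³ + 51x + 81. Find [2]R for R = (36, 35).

tangent at (36, 35): λ = (3·36² + 51)/(2·35) ≡ 23/70. 70⁻¹ ≡ 14 (mod 89), so λ ≡ 23·14 ≡ 55.
  x = λ² - 36 - 36 = 3025 - 72 ≡ 16; y = λ·(36 - 16) - 35 ≡ 86. → (16, 86)

(16, 86)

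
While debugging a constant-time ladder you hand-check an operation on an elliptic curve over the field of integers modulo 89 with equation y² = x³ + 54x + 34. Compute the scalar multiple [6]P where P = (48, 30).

Repeated addition: build up to 6P.
2P: tangent at (48, 30): λ = (3·48² + 54)/(2·30) ≡ 24/60. 60⁻¹ ≡ 46 (mod 89) since 60·46 = 2760 ≡ 1, so λ ≡ 24·46 ≡ 36.
  x = λ² - 48 - 48 = 1296 - 96 ≡ 43; y = λ·(48 - 43) - 30 ≡ 61. → (43, 61)
3P: (43, 61) + (48, 30). λ = (30 - 61)/(48 - 43) ≡ 58/5 mod 89. 5⁻¹ ≡ 18 (mod 89), so λ ≡ 65.
  x = λ² - 43 - 48 = 4225 - 91 ≡ 40; y = λ·(43 - 40) - 61 ≡ 45. → (40, 45)
4P: (40, 45) + (48, 30). λ = (30 - 45)/(48 - 40) ≡ 74/8 mod 89. 8⁻¹ ≡ 78 (mod 89), so λ ≡ 76.
  x = λ² - 40 - 48 = 5776 - 88 ≡ 81; y = λ·(40 - 81) - 45 ≡ 43. → (81, 43)
5P: (81, 43) + (48, 30). λ = (30 - 43)/(48 - 81) ≡ 76/56 mod 89. 56⁻¹ ≡ 62 (mod 89) since 56·62 = 3472 ≡ 1, so λ ≡ 84.
  x = λ² - 81 - 48 = 7056 - 129 ≡ 74; y = λ·(81 - 74) - 43 ≡ 11. → (74, 11)
6P: (74, 11) + (48, 30). λ = (30 - 11)/(48 - 74) ≡ 19/63 mod 89. 63⁻¹ ≡ 65 (mod 89), so λ ≡ 78.
  x = λ² - 74 - 48 = 6084 - 122 ≡ 88; y = λ·(74 - 88) - 11 ≡ 54. → (88, 54)

(88, 54)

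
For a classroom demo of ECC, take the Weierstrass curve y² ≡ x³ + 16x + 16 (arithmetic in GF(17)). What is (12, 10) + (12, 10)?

tangent at (12, 10): λ = (3·12² + 16)/(2·10) ≡ 6/3. 3⁻¹ ≡ 6 (mod 17) since 3·6 = 18 ≡ 1, so λ ≡ 6·6 ≡ 2.
  x = λ² - 12 - 12 = 4 - 24 ≡ 14; y = λ·(12 - 14) - 10 ≡ 3. → (14, 3)

(14, 3)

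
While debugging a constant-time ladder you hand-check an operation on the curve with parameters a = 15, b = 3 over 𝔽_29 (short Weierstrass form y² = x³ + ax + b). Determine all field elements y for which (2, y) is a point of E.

none

x³ + 15x + 3 = 41 ≡ 12 (mod 29).
12 is a non-residue mod 29; no y exists.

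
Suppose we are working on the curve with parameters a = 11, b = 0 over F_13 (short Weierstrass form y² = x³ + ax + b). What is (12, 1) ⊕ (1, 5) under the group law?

(4, 2)

(12, 1) + (1, 5). λ = (5 - 1)/(1 - 12) ≡ 4/2 mod 13. 2⁻¹ ≡ 7 (mod 13) since 2·7 = 14 ≡ 1, so λ ≡ 2.
  x = λ² - 12 - 1 = 4 - 13 ≡ 4; y = λ·(12 - 4) - 1 ≡ 2. → (4, 2)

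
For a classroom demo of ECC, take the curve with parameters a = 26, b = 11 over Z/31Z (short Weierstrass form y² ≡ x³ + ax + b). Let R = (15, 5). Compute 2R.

(26, 2)

tangent at (15, 5): λ = (3·15² + 26)/(2·5) ≡ 19/10. 10⁻¹ ≡ 28 (mod 31) since 10·28 = 280 ≡ 1, so λ ≡ 19·28 ≡ 5.
  x = λ² - 15 - 15 = 25 - 30 ≡ 26; y = λ·(15 - 26) - 5 ≡ 2. → (26, 2)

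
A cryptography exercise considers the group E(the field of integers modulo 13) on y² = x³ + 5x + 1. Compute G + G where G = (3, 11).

(6, 0)

tangent at (3, 11): λ = (3·3² + 5)/(2·11) ≡ 6/9. 9⁻¹ ≡ 3 (mod 13) since 9·3 = 27 ≡ 1, so λ ≡ 6·3 ≡ 5.
  x = λ² - 3 - 3 = 25 - 6 ≡ 6; y = λ·(3 - 6) - 11 ≡ 0. → (6, 0)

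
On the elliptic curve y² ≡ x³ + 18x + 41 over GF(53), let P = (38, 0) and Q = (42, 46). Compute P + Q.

(39, 15)

(38, 0) + (42, 46). λ = (46 - 0)/(42 - 38) ≡ 46/4 mod 53. 4⁻¹ ≡ 40 (mod 53) since 4·40 = 160 ≡ 1, so λ ≡ 38.
  x = λ² - 38 - 42 = 1444 - 80 ≡ 39; y = λ·(38 - 39) - 0 ≡ 15. → (39, 15)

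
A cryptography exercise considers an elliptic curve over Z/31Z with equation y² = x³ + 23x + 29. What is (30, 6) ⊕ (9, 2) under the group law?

(30, 6) + (9, 2). λ = (2 - 6)/(9 - 30) ≡ 27/10 mod 31. 10⁻¹ ≡ 28 (mod 31) since 10·28 = 280 ≡ 1, so λ ≡ 12.
  x = λ² - 30 - 9 = 144 - 39 ≡ 12; y = λ·(30 - 12) - 6 ≡ 24. → (12, 24)

(12, 24)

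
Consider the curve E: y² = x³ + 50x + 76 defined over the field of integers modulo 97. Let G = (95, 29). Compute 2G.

(74, 57)

tangent at (95, 29): λ = (3·95² + 50)/(2·29) ≡ 62/58. 58⁻¹ ≡ 92 (mod 97), so λ ≡ 62·92 ≡ 78.
  x = λ² - 95 - 95 = 6084 - 190 ≡ 74; y = λ·(95 - 74) - 29 ≡ 57. → (74, 57)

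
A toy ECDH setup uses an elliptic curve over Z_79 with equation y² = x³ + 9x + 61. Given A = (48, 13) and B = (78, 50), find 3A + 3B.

First 3A:
Repeated addition: build up to 3A.
2A: tangent at (48, 13): λ = (3·48² + 9)/(2·13) ≡ 48/26. 26⁻¹ ≡ 76 (mod 79) since 26·76 = 1976 ≡ 1, so λ ≡ 48·76 ≡ 14.
  x = λ² - 48 - 48 = 196 - 96 ≡ 21; y = λ·(48 - 21) - 13 ≡ 49. → (21, 49)
3A: (21, 49) + (48, 13). λ = (13 - 49)/(48 - 21) ≡ 43/27 mod 79. 27⁻¹ ≡ 41 (mod 79), so λ ≡ 25.
  x = λ² - 21 - 48 = 625 - 69 ≡ 3; y = λ·(21 - 3) - 49 ≡ 6. → (3, 6)
3A = (3, 6).
Next 3B:
Repeated addition: build up to 3B.
2B: tangent at (78, 50): λ = (3·78² + 9)/(2·50) ≡ 12/21. 21⁻¹ ≡ 64 (mod 79) since 21·64 = 1344 ≡ 1, so λ ≡ 12·64 ≡ 57.
  x = λ² - 78 - 78 = 3249 - 156 ≡ 12; y = λ·(78 - 12) - 50 ≡ 78. → (12, 78)
3B: (12, 78) + (78, 50). λ = (50 - 78)/(78 - 12) ≡ 51/66 mod 79. 66⁻¹ ≡ 6 (mod 79) since 66·6 = 396 ≡ 1, so λ ≡ 69.
  x = λ² - 12 - 78 = 4761 - 90 ≡ 10; y = λ·(12 - 10) - 78 ≡ 60. → (10, 60)
3B = (10, 60).
Finally 3A + 3B:
(3, 6) + (10, 60). λ = (60 - 6)/(10 - 3) ≡ 54/7 mod 79. 7⁻¹ ≡ 34 (mod 79), so λ ≡ 19.
  x = λ² - 3 - 10 = 361 - 13 ≡ 32; y = λ·(3 - 32) - 6 ≡ 75. → (32, 75)

(32, 75)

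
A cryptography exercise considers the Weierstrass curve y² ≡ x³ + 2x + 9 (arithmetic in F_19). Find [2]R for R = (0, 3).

(17, 4)

tangent at (0, 3): λ = (3·0² + 2)/(2·3) ≡ 2/6. 6⁻¹ ≡ 16 (mod 19), so λ ≡ 2·16 ≡ 13.
  x = λ² - 0 - 0 = 169 - 0 ≡ 17; y = λ·(0 - 17) - 3 ≡ 4. → (17, 4)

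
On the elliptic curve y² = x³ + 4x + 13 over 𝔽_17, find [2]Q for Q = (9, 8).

(12, 2)

tangent at (9, 8): λ = (3·9² + 4)/(2·8) ≡ 9/16. 16⁻¹ ≡ 16 (mod 17), so λ ≡ 9·16 ≡ 8.
  x = λ² - 9 - 9 = 64 - 18 ≡ 12; y = λ·(9 - 12) - 8 ≡ 2. → (12, 2)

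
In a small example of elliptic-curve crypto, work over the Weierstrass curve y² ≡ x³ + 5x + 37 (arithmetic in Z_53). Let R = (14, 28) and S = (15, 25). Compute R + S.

(14, 28) + (15, 25). λ = (25 - 28)/(15 - 14) ≡ 50/1 mod 53. 1⁻¹ ≡ 1 (mod 53), so λ ≡ 50.
  x = λ² - 14 - 15 = 2500 - 29 ≡ 33; y = λ·(14 - 33) - 28 ≡ 29. → (33, 29)

(33, 29)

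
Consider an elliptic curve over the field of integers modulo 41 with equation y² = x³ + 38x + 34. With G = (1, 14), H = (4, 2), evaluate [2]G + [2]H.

(40, 35)

First 2G:
Repeated addition: build up to 2G.
2G: tangent at (1, 14): λ = (3·1² + 38)/(2·14) ≡ 0/28. 28⁻¹ ≡ 22 (mod 41), so λ ≡ 0·22 ≡ 0.
  x = λ² - 1 - 1 = 0 - 2 ≡ 39; y = λ·(1 - 39) - 14 ≡ 27. → (39, 27)
2G = (39, 27).
Next 2H:
Repeated addition: build up to 2H.
2H: tangent at (4, 2): λ = (3·4² + 38)/(2·2) ≡ 4/4. 4⁻¹ ≡ 31 (mod 41), so λ ≡ 4·31 ≡ 1.
  x = λ² - 4 - 4 = 1 - 8 ≡ 34; y = λ·(4 - 34) - 2 ≡ 9. → (34, 9)
2H = (34, 9).
Finally 2G + 2H:
(39, 27) + (34, 9). λ = (9 - 27)/(34 - 39) ≡ 23/36 mod 41. 36⁻¹ ≡ 8 (mod 41), so λ ≡ 20.
  x = λ² - 39 - 34 = 400 - 73 ≡ 40; y = λ·(39 - 40) - 27 ≡ 35. → (40, 35)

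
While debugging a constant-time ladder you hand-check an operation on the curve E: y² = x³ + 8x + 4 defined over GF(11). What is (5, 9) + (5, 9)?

tangent at (5, 9): λ = (3·5² + 8)/(2·9) ≡ 6/7. 7⁻¹ ≡ 8 (mod 11) since 7·8 = 56 ≡ 1, so λ ≡ 6·8 ≡ 4.
  x = λ² - 5 - 5 = 16 - 10 ≡ 6; y = λ·(5 - 6) - 9 ≡ 9. → (6, 9)

(6, 9)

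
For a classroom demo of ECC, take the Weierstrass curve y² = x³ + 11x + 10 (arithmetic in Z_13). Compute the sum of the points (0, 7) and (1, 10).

(0, 7) + (1, 10). λ = (10 - 7)/(1 - 0) ≡ 3/1 mod 13. 1⁻¹ ≡ 1 (mod 13) since 1·1 = 1 ≡ 1, so λ ≡ 3.
  x = λ² - 0 - 1 = 9 - 1 ≡ 8; y = λ·(0 - 8) - 7 ≡ 8. → (8, 8)

(8, 8)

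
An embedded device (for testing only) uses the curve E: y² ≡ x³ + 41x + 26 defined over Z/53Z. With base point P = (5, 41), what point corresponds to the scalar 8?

(6, 45)

Double-and-add on 8 = (1000)₂. Start with P = (5, 41) for the leading 1-bit.
double: tangent at (5, 41): λ = (3·5² + 41)/(2·41) ≡ 10/29. 29⁻¹ ≡ 11 (mod 53) since 29·11 = 319 ≡ 1, so λ ≡ 10·11 ≡ 4.
  x = λ² - 5 - 5 = 16 - 10 ≡ 6; y = λ·(5 - 6) - 41 ≡ 8. → (6, 8)
double: tangent at (6, 8): λ = (3·6² + 41)/(2·8) ≡ 43/16. 16⁻¹ ≡ 10 (mod 53), so λ ≡ 43·10 ≡ 6.
  x = λ² - 6 - 6 = 36 - 12 ≡ 24; y = λ·(6 - 24) - 8 ≡ 43. → (24, 43)
double: tangent at (24, 43): λ = (3·24² + 41)/(2·43) ≡ 20/33. 33⁻¹ ≡ 45 (mod 53) since 33·45 = 1485 ≡ 1, so λ ≡ 20·45 ≡ 52.
  x = λ² - 24 - 24 = 2704 - 48 ≡ 6; y = λ·(24 - 6) - 43 ≡ 45. → (6, 45)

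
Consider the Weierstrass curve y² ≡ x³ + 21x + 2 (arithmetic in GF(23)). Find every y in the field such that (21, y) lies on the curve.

none

x³ + 21x + 2 = 9704 ≡ 21 (mod 23).
21 is a non-residue mod 23; no y exists.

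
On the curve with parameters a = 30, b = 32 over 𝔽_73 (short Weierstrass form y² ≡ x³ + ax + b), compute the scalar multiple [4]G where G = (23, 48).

(62, 14)

Repeated addition: build up to 4G.
2G: tangent at (23, 48): λ = (3·23² + 30)/(2·48) ≡ 11/23. 23⁻¹ ≡ 54 (mod 73), so λ ≡ 11·54 ≡ 10.
  x = λ² - 23 - 23 = 100 - 46 ≡ 54; y = λ·(23 - 54) - 48 ≡ 7. → (54, 7)
3G: (54, 7) + (23, 48). λ = (48 - 7)/(23 - 54) ≡ 41/42 mod 73. 42⁻¹ ≡ 40 (mod 73), so λ ≡ 34.
  x = λ² - 54 - 23 = 1156 - 77 ≡ 57; y = λ·(54 - 57) - 7 ≡ 37. → (57, 37)
4G: (57, 37) + (23, 48). λ = (48 - 37)/(23 - 57) ≡ 11/39 mod 73. 39⁻¹ ≡ 15 (mod 73) since 39·15 = 585 ≡ 1, so λ ≡ 19.
  x = λ² - 57 - 23 = 361 - 80 ≡ 62; y = λ·(57 - 62) - 37 ≡ 14. → (62, 14)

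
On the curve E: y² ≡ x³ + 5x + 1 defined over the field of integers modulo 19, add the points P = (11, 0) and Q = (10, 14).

(4, 16)

(11, 0) + (10, 14). λ = (14 - 0)/(10 - 11) ≡ 14/18 mod 19. 18⁻¹ ≡ 18 (mod 19), so λ ≡ 5.
  x = λ² - 11 - 10 = 25 - 21 ≡ 4; y = λ·(11 - 4) - 0 ≡ 16. → (4, 16)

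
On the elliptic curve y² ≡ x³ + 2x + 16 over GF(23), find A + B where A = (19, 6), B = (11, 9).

(19, 6) + (11, 9). λ = (9 - 6)/(11 - 19) ≡ 3/15 mod 23. 15⁻¹ ≡ 20 (mod 23), so λ ≡ 14.
  x = λ² - 19 - 11 = 196 - 30 ≡ 5; y = λ·(19 - 5) - 6 ≡ 6. → (5, 6)

(5, 6)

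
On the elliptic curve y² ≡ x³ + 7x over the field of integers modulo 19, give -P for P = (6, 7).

(6, 12)

-(6, 7) = (6, -7 mod 19) = (6, 12).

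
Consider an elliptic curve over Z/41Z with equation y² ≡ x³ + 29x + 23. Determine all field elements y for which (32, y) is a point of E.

x³ + 29x + 23 = 33719 ≡ 17 (mod 41).
17 is a non-residue mod 41; no y exists.

none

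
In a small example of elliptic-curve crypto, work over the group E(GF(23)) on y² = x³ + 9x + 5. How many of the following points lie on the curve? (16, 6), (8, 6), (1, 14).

1

(16, 6): 6² ≡ 13, rhs ≡ 13 → on.
(8, 6): 6² ≡ 13, rhs ≡ 14 → off.
(1, 14): 14² ≡ 12, rhs ≡ 15 → off.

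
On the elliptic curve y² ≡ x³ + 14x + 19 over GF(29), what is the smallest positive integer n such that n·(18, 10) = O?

2P: tangent at (18, 10): λ = (3·18² + 14)/(2·10) ≡ 0/20. 20⁻¹ ≡ 16 (mod 29), so λ ≡ 0·16 ≡ 0.
  x = λ² - 18 - 18 = 0 - 36 ≡ 22; y = λ·(18 - 22) - 10 ≡ 19. → (22, 19)
3P: (22, 19) + (18, 10). λ = (10 - 19)/(18 - 22) ≡ 20/25 mod 29. 25⁻¹ ≡ 7 (mod 29), so λ ≡ 24.
  x = λ² - 22 - 18 = 576 - 40 ≡ 14; y = λ·(22 - 14) - 19 ≡ 28. → (14, 28)
4P: (14, 28) + (18, 10). λ = (10 - 28)/(18 - 14) ≡ 11/4 mod 29. 4⁻¹ ≡ 22 (mod 29) since 4·22 = 88 ≡ 1, so λ ≡ 10.
  x = λ² - 14 - 18 = 100 - 32 ≡ 10; y = λ·(14 - 10) - 28 ≡ 12. → (10, 12)
5P: (10, 12) + (18, 10). λ = (10 - 12)/(18 - 10) ≡ 27/8 mod 29. 8⁻¹ ≡ 11 (mod 29), so λ ≡ 7.
  x = λ² - 10 - 18 = 49 - 28 ≡ 21; y = λ·(10 - 21) - 12 ≡ 27. → (21, 27)
6P: (21, 27) + (18, 10). λ = (10 - 27)/(18 - 21) ≡ 12/26 mod 29. 26⁻¹ ≡ 19 (mod 29), so λ ≡ 25.
  x = λ² - 21 - 18 = 625 - 39 ≡ 6; y = λ·(21 - 6) - 27 ≡ 0. → (6, 0)
7P: (6, 0) + (18, 10). λ = (10 - 0)/(18 - 6) ≡ 10/12 mod 29. 12⁻¹ ≡ 17 (mod 29), so λ ≡ 25.
  x = λ² - 6 - 18 = 625 - 24 ≡ 21; y = λ·(6 - 21) - 0 ≡ 2. → (21, 2)
8P: (21, 2) + (18, 10). λ = (10 - 2)/(18 - 21) ≡ 8/26 mod 29. 26⁻¹ ≡ 19 (mod 29) since 26·19 = 494 ≡ 1, so λ ≡ 7.
  x = λ² - 21 - 18 = 49 - 39 ≡ 10; y = λ·(21 - 10) - 2 ≡ 17. → (10, 17)
9P: (10, 17) + (18, 10). λ = (10 - 17)/(18 - 10) ≡ 22/8 mod 29. 8⁻¹ ≡ 11 (mod 29), so λ ≡ 10.
  x = λ² - 10 - 18 = 100 - 28 ≡ 14; y = λ·(10 - 14) - 17 ≡ 1. → (14, 1)
10P: (14, 1) + (18, 10). λ = (10 - 1)/(18 - 14) ≡ 9/4 mod 29. 4⁻¹ ≡ 22 (mod 29), so λ ≡ 24.
  x = λ² - 14 - 18 = 576 - 32 ≡ 22; y = λ·(14 - 22) - 1 ≡ 10. → (22, 10)
11P: (22, 10) + (18, 10). λ = (10 - 10)/(18 - 22) ≡ 0/25 mod 29. 25⁻¹ ≡ 7 (mod 29) since 25·7 = 175 ≡ 1, so λ ≡ 0.
  x = λ² - 22 - 18 = 0 - 40 ≡ 18; y = λ·(22 - 18) - 10 ≡ 19. → (18, 19)
12P: (18, 19) + (18, 10): same x and y₁ ≡ -y₂, so the sum is O.
12P = O, so the order is 12.

12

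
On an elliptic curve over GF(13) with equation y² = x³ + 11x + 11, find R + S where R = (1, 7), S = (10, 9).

(12, 5)

(1, 7) + (10, 9). λ = (9 - 7)/(10 - 1) ≡ 2/9 mod 13. 9⁻¹ ≡ 3 (mod 13) since 9·3 = 27 ≡ 1, so λ ≡ 6.
  x = λ² - 1 - 10 = 36 - 11 ≡ 12; y = λ·(1 - 12) - 7 ≡ 5. → (12, 5)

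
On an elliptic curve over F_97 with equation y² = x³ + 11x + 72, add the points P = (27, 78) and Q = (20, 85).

(27, 78) + (20, 85). λ = (85 - 78)/(20 - 27) ≡ 7/90 mod 97. 90⁻¹ ≡ 83 (mod 97) since 90·83 = 7470 ≡ 1, so λ ≡ 96.
  x = λ² - 27 - 20 = 9216 - 47 ≡ 51; y = λ·(27 - 51) - 78 ≡ 43. → (51, 43)

(51, 43)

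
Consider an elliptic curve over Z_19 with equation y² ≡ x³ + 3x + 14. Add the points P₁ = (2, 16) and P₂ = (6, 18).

(2, 16) + (6, 18). λ = (18 - 16)/(6 - 2) ≡ 2/4 mod 19. 4⁻¹ ≡ 5 (mod 19), so λ ≡ 10.
  x = λ² - 2 - 6 = 100 - 8 ≡ 16; y = λ·(2 - 16) - 16 ≡ 15. → (16, 15)

(16, 15)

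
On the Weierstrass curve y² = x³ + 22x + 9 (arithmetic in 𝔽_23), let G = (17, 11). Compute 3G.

Repeated addition: build up to 3G.
2G: tangent at (17, 11): λ = (3·17² + 22)/(2·11) ≡ 15/22. 22⁻¹ ≡ 22 (mod 23) since 22·22 = 484 ≡ 1, so λ ≡ 15·22 ≡ 8.
  x = λ² - 17 - 17 = 64 - 34 ≡ 7; y = λ·(17 - 7) - 11 ≡ 0. → (7, 0)
3G: (7, 0) + (17, 11). λ = (11 - 0)/(17 - 7) ≡ 11/10 mod 23. 10⁻¹ ≡ 7 (mod 23), so λ ≡ 8.
  x = λ² - 7 - 17 = 64 - 24 ≡ 17; y = λ·(7 - 17) - 0 ≡ 12. → (17, 12)

(17, 12)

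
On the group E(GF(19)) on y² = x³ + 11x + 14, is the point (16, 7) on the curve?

y² = 7² ≡ 11; x³ + 11x + 14 = 4286 ≡ 11 (mod 19). 11 = 11.

yes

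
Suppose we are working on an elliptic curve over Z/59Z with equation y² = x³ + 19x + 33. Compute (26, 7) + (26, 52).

The two points share x = 26 and their y-coordinates satisfy 7 + 52 ≡ 0 (mod 59), so they are inverses. Their sum is O.

O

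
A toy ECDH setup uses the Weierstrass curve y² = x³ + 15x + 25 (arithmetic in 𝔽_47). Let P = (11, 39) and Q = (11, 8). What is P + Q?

The two points share x = 11 and their y-coordinates satisfy 39 + 8 ≡ 0 (mod 47), so they are inverses. Their sum is the point at infinity.

O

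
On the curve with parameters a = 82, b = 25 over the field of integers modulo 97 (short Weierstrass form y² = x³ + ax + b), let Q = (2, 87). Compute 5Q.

(16, 96)

Double-and-add on 5 = (101)₂. Start with Q = (2, 87) for the leading 1-bit.
double: tangent at (2, 87): λ = (3·2² + 82)/(2·87) ≡ 94/77. 77⁻¹ ≡ 63 (mod 97), so λ ≡ 94·63 ≡ 5.
  x = λ² - 2 - 2 = 25 - 4 ≡ 21; y = λ·(2 - 21) - 87 ≡ 12. → (21, 12)
double: tangent at (21, 12): λ = (3·21² + 82)/(2·12) ≡ 47/24. 24⁻¹ ≡ 93 (mod 97) since 24·93 = 2232 ≡ 1, so λ ≡ 47·93 ≡ 6.
  x = λ² - 21 - 21 = 36 - 42 ≡ 91; y = λ·(21 - 91) - 12 ≡ 53. → (91, 53)
add Q: (91, 53) + (2, 87). λ = (87 - 53)/(2 - 91) ≡ 34/8 mod 97. 8⁻¹ ≡ 85 (mod 97), so λ ≡ 77.
  x = λ² - 91 - 2 = 5929 - 93 ≡ 16; y = λ·(91 - 16) - 53 ≡ 96. → (16, 96)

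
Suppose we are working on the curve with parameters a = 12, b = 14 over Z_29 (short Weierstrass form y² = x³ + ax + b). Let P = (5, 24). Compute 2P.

(19, 5)

tangent at (5, 24): λ = (3·5² + 12)/(2·24) ≡ 0/19. 19⁻¹ ≡ 26 (mod 29) since 19·26 = 494 ≡ 1, so λ ≡ 0·26 ≡ 0.
  x = λ² - 5 - 5 = 0 - 10 ≡ 19; y = λ·(5 - 19) - 24 ≡ 5. → (19, 5)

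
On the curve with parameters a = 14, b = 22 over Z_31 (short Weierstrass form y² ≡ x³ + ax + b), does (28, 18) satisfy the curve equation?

no

y² = 18² ≡ 14; x³ + 14x + 22 = 22366 ≡ 15 (mod 31). 14 ≠ 15.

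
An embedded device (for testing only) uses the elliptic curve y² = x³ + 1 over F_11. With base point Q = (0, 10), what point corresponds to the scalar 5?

Double-and-add on 5 = (101)₂. Start with Q = (0, 10) for the leading 1-bit.
double: tangent at (0, 10): λ = (3·0² + 0)/(2·10) ≡ 0/9. 9⁻¹ ≡ 5 (mod 11) since 9·5 = 45 ≡ 1, so λ ≡ 0·5 ≡ 0.
  x = λ² - 0 - 0 = 0 - 0 ≡ 0; y = λ·(0 - 0) - 10 ≡ 1. → (0, 1)
double: tangent at (0, 1): λ = (3·0² + 0)/(2·1) ≡ 0/2. 2⁻¹ ≡ 6 (mod 11), so λ ≡ 0·6 ≡ 0.
  x = λ² - 0 - 0 = 0 - 0 ≡ 0; y = λ·(0 - 0) - 1 ≡ 10. → (0, 10)
add Q: tangent at (0, 10): λ = (3·0² + 0)/(2·10) ≡ 0/9. 9⁻¹ ≡ 5 (mod 11), so λ ≡ 0·5 ≡ 0.
  x = λ² - 0 - 0 = 0 - 0 ≡ 0; y = λ·(0 - 0) - 10 ≡ 1. → (0, 1)

(0, 1)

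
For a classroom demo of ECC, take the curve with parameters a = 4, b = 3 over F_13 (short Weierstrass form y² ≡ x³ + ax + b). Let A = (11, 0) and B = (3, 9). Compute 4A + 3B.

First 4A:
Double-and-add on 4 = (100)₂. Start with A = (11, 0) for the leading 1-bit.
double: (11, 0) + (11, 0): same x and y₁ ≡ -y₂, so the sum is the point at infinity.
double: the point at infinity + the point at infinity = the point at infinity (identity).
4A = the point at infinity.
Next 3B:
Repeated addition: build up to 3B.
2B: tangent at (3, 9): λ = (3·3² + 4)/(2·9) ≡ 5/5. 5⁻¹ ≡ 8 (mod 13), so λ ≡ 5·8 ≡ 1.
  x = λ² - 3 - 3 = 1 - 6 ≡ 8; y = λ·(3 - 8) - 9 ≡ 12. → (8, 12)
3B: (8, 12) + (3, 9). λ = (9 - 12)/(3 - 8) ≡ 10/8 mod 13. 8⁻¹ ≡ 5 (mod 13), so λ ≡ 11.
  x = λ² - 8 - 3 = 121 - 11 ≡ 6; y = λ·(8 - 6) - 12 ≡ 10. → (6, 10)
3B = (6, 10).
Finally 4A + 3B:
the point at infinity + (6, 10) = (6, 10) (identity).

(6, 10)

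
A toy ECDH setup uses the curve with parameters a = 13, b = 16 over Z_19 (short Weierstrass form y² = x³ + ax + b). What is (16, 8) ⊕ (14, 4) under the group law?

(12, 0)

(16, 8) + (14, 4). λ = (4 - 8)/(14 - 16) ≡ 15/17 mod 19. 17⁻¹ ≡ 9 (mod 19) since 17·9 = 153 ≡ 1, so λ ≡ 2.
  x = λ² - 16 - 14 = 4 - 30 ≡ 12; y = λ·(16 - 12) - 8 ≡ 0. → (12, 0)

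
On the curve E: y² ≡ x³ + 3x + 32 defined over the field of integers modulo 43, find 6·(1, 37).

Write G = (1, 37).
Double-and-add on 6 = (110)₂. Start with G = (1, 37) for the leading 1-bit.
double: tangent at (1, 37): λ = (3·1² + 3)/(2·37) ≡ 6/31. 31⁻¹ ≡ 25 (mod 43), so λ ≡ 6·25 ≡ 21.
  x = λ² - 1 - 1 = 441 - 2 ≡ 9; y = λ·(1 - 9) - 37 ≡ 10. → (9, 10)
add G: (9, 10) + (1, 37). λ = (37 - 10)/(1 - 9) ≡ 27/35 mod 43. 35⁻¹ ≡ 16 (mod 43), so λ ≡ 2.
  x = λ² - 9 - 1 = 4 - 10 ≡ 37; y = λ·(9 - 37) - 10 ≡ 20. → (37, 20)
double: tangent at (37, 20): λ = (3·37² + 3)/(2·20) ≡ 25/40. 40⁻¹ ≡ 14 (mod 43), so λ ≡ 25·14 ≡ 6.
  x = λ² - 37 - 37 = 36 - 74 ≡ 5; y = λ·(37 - 5) - 20 ≡ 0. → (5, 0)

(5, 0)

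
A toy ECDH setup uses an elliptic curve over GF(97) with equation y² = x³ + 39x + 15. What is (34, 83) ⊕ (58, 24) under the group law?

(23, 88)

(34, 83) + (58, 24). λ = (24 - 83)/(58 - 34) ≡ 38/24 mod 97. 24⁻¹ ≡ 93 (mod 97), so λ ≡ 42.
  x = λ² - 34 - 58 = 1764 - 92 ≡ 23; y = λ·(34 - 23) - 83 ≡ 88. → (23, 88)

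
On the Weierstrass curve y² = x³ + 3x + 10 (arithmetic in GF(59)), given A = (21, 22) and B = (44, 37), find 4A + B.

(13, 2)

First 4A:
Repeated addition: build up to 4A.
2A: tangent at (21, 22): λ = (3·21² + 3)/(2·22) ≡ 28/44. 44⁻¹ ≡ 55 (mod 59) since 44·55 = 2420 ≡ 1, so λ ≡ 28·55 ≡ 6.
  x = λ² - 21 - 21 = 36 - 42 ≡ 53; y = λ·(21 - 53) - 22 ≡ 22. → (53, 22)
3A: (53, 22) + (21, 22). λ = (22 - 22)/(21 - 53) ≡ 0/27 mod 59. 27⁻¹ ≡ 35 (mod 59) since 27·35 = 945 ≡ 1, so λ ≡ 0.
  x = λ² - 53 - 21 = 0 - 74 ≡ 44; y = λ·(53 - 44) - 22 ≡ 37. → (44, 37)
4A: (44, 37) + (21, 22). λ = (22 - 37)/(21 - 44) ≡ 44/36 mod 59. 36⁻¹ ≡ 41 (mod 59), so λ ≡ 34.
  x = λ² - 44 - 21 = 1156 - 65 ≡ 29; y = λ·(44 - 29) - 37 ≡ 1. → (29, 1)
4A = (29, 1).
Finally 4A + B:
(29, 1) + (44, 37). λ = (37 - 1)/(44 - 29) ≡ 36/15 mod 59. 15⁻¹ ≡ 4 (mod 59) since 15·4 = 60 ≡ 1, so λ ≡ 26.
  x = λ² - 29 - 44 = 676 - 73 ≡ 13; y = λ·(29 - 13) - 1 ≡ 2. → (13, 2)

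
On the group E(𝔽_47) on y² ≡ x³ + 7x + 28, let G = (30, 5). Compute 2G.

(8, 19)

tangent at (30, 5): λ = (3·30² + 7)/(2·5) ≡ 28/10. 10⁻¹ ≡ 33 (mod 47), so λ ≡ 28·33 ≡ 31.
  x = λ² - 30 - 30 = 961 - 60 ≡ 8; y = λ·(30 - 8) - 5 ≡ 19. → (8, 19)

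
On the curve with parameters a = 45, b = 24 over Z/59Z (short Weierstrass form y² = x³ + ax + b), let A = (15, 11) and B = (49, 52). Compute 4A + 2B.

First 4A:
Double-and-add on 4 = (100)₂. Start with A = (15, 11) for the leading 1-bit.
double: tangent at (15, 11): λ = (3·15² + 45)/(2·11) ≡ 12/22. 22⁻¹ ≡ 51 (mod 59), so λ ≡ 12·51 ≡ 22.
  x = λ² - 15 - 15 = 484 - 30 ≡ 41; y = λ·(15 - 41) - 11 ≡ 7. → (41, 7)
double: tangent at (41, 7): λ = (3·41² + 45)/(2·7) ≡ 14/14. 14⁻¹ ≡ 38 (mod 59) since 14·38 = 532 ≡ 1, so λ ≡ 14·38 ≡ 1.
  x = λ² - 41 - 41 = 1 - 82 ≡ 37; y = λ·(41 - 37) - 7 ≡ 56. → (37, 56)
4A = (37, 56).
Next 2B:
Repeated addition: build up to 2B.
2B: tangent at (49, 52): λ = (3·49² + 45)/(2·52) ≡ 50/45. 45⁻¹ ≡ 21 (mod 59), so λ ≡ 50·21 ≡ 47.
  x = λ² - 49 - 49 = 2209 - 98 ≡ 46; y = λ·(49 - 46) - 52 ≡ 30. → (46, 30)
2B = (46, 30).
Finally 4A + 2B:
(37, 56) + (46, 30). λ = (30 - 56)/(46 - 37) ≡ 33/9 mod 59. 9⁻¹ ≡ 46 (mod 59), so λ ≡ 43.
  x = λ² - 37 - 46 = 1849 - 83 ≡ 55; y = λ·(37 - 55) - 56 ≡ 55. → (55, 55)

(55, 55)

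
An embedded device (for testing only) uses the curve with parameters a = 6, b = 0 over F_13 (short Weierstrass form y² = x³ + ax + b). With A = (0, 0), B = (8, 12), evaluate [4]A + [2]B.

First 4A:
Repeated addition: build up to 4A.
2A: (0, 0) + (0, 0): same x and y₁ ≡ -y₂, so the sum is 𝒪.
3A: 𝒪 + (0, 0) = (0, 0) (identity).
4A: (0, 0) + (0, 0): same x and y₁ ≡ -y₂, so the sum is 𝒪.
4A = 𝒪.
Next 2B:
Repeated addition: build up to 2B.
2B: tangent at (8, 12): λ = (3·8² + 6)/(2·12) ≡ 3/11. 11⁻¹ ≡ 6 (mod 13) since 11·6 = 66 ≡ 1, so λ ≡ 3·6 ≡ 5.
  x = λ² - 8 - 8 = 25 - 16 ≡ 9; y = λ·(8 - 9) - 12 ≡ 9. → (9, 9)
2B = (9, 9).
Finally 4A + 2B:
𝒪 + (9, 9) = (9, 9) (identity).

(9, 9)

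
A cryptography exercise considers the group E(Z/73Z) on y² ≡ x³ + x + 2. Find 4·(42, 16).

Write Q = (42, 16).
Double-and-add on 4 = (100)₂. Start with Q = (42, 16) for the leading 1-bit.
double: tangent at (42, 16): λ = (3·42² + 1)/(2·16) ≡ 37/32. 32⁻¹ ≡ 16 (mod 73), so λ ≡ 37·16 ≡ 8.
  x = λ² - 42 - 42 = 64 - 84 ≡ 53; y = λ·(42 - 53) - 16 ≡ 42. → (53, 42)
double: tangent at (53, 42): λ = (3·53² + 1)/(2·42) ≡ 33/11. 11⁻¹ ≡ 20 (mod 73) since 11·20 = 220 ≡ 1, so λ ≡ 33·20 ≡ 3.
  x = λ² - 53 - 53 = 9 - 106 ≡ 49; y = λ·(53 - 49) - 42 ≡ 43. → (49, 43)

(49, 43)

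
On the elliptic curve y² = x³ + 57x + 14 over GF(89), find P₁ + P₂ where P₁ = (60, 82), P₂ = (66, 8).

(60, 82) + (66, 8). λ = (8 - 82)/(66 - 60) ≡ 15/6 mod 89. 6⁻¹ ≡ 15 (mod 89), so λ ≡ 47.
  x = λ² - 60 - 66 = 2209 - 126 ≡ 36; y = λ·(60 - 36) - 82 ≡ 67. → (36, 67)

(36, 67)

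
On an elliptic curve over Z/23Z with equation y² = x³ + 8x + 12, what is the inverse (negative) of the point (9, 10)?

(9, 13)

-(9, 10) = (9, -10 mod 23) = (9, 13).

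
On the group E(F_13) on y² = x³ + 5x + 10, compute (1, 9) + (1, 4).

O

The two points share x = 1 and their y-coordinates satisfy 9 + 4 ≡ 0 (mod 13), so they are inverses. Their sum is ∞.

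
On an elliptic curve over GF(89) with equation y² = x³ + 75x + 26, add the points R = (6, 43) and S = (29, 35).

(6, 43) + (29, 35). λ = (35 - 43)/(29 - 6) ≡ 81/23 mod 89. 23⁻¹ ≡ 31 (mod 89), so λ ≡ 19.
  x = λ² - 6 - 29 = 361 - 35 ≡ 59; y = λ·(6 - 59) - 43 ≡ 18. → (59, 18)

(59, 18)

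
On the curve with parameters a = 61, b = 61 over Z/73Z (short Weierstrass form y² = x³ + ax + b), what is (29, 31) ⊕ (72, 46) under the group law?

(27, 41)

(29, 31) + (72, 46). λ = (46 - 31)/(72 - 29) ≡ 15/43 mod 73. 43⁻¹ ≡ 17 (mod 73), so λ ≡ 36.
  x = λ² - 29 - 72 = 1296 - 101 ≡ 27; y = λ·(29 - 27) - 31 ≡ 41. → (27, 41)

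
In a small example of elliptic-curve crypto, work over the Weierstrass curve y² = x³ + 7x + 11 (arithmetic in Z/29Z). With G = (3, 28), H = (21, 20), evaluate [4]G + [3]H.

First 4G:
Repeated addition: build up to 4G.
2G: tangent at (3, 28): λ = (3·3² + 7)/(2·28) ≡ 5/27. 27⁻¹ ≡ 14 (mod 29) since 27·14 = 378 ≡ 1, so λ ≡ 5·14 ≡ 12.
  x = λ² - 3 - 3 = 144 - 6 ≡ 22; y = λ·(3 - 22) - 28 ≡ 5. → (22, 5)
3G: (22, 5) + (3, 28). λ = (28 - 5)/(3 - 22) ≡ 23/10 mod 29. 10⁻¹ ≡ 3 (mod 29), so λ ≡ 11.
  x = λ² - 22 - 3 = 121 - 25 ≡ 9; y = λ·(22 - 9) - 5 ≡ 22. → (9, 22)
4G: (9, 22) + (3, 28). λ = (28 - 22)/(3 - 9) ≡ 6/23 mod 29. 23⁻¹ ≡ 24 (mod 29), so λ ≡ 28.
  x = λ² - 9 - 3 = 784 - 12 ≡ 18; y = λ·(9 - 18) - 22 ≡ 16. → (18, 16)
4G = (18, 16).
Next 3H:
Repeated addition: build up to 3H.
2H: tangent at (21, 20): λ = (3·21² + 7)/(2·20) ≡ 25/11. 11⁻¹ ≡ 8 (mod 29), so λ ≡ 25·8 ≡ 26.
  x = λ² - 21 - 21 = 676 - 42 ≡ 25; y = λ·(21 - 25) - 20 ≡ 21. → (25, 21)
3H: (25, 21) + (21, 20). λ = (20 - 21)/(21 - 25) ≡ 28/25 mod 29. 25⁻¹ ≡ 7 (mod 29) since 25·7 = 175 ≡ 1, so λ ≡ 22.
  x = λ² - 25 - 21 = 484 - 46 ≡ 3; y = λ·(25 - 3) - 21 ≡ 28. → (3, 28)
3H = (3, 28).
Finally 4G + 3H:
(18, 16) + (3, 28). λ = (28 - 16)/(3 - 18) ≡ 12/14 mod 29. 14⁻¹ ≡ 27 (mod 29) since 14·27 = 378 ≡ 1, so λ ≡ 5.
  x = λ² - 18 - 3 = 25 - 21 ≡ 4; y = λ·(18 - 4) - 16 ≡ 25. → (4, 25)

(4, 25)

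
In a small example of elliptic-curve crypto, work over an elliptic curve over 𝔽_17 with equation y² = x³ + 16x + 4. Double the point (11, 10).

tangent at (11, 10): λ = (3·11² + 16)/(2·10) ≡ 5/3. 3⁻¹ ≡ 6 (mod 17), so λ ≡ 5·6 ≡ 13.
  x = λ² - 11 - 11 = 169 - 22 ≡ 11; y = λ·(11 - 11) - 10 ≡ 7. → (11, 7)

(11, 7)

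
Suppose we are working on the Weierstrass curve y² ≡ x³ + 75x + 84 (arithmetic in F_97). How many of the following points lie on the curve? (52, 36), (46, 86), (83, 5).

0

(52, 36): 36² ≡ 35, rhs ≡ 62 → off.
(46, 86): 86² ≡ 24, rhs ≡ 87 → off.
(83, 5): 5² ≡ 25, rhs ≡ 73 → off.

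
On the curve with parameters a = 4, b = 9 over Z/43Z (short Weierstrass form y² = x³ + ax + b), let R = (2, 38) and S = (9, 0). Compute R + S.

(2, 38) + (9, 0). λ = (0 - 38)/(9 - 2) ≡ 5/7 mod 43. 7⁻¹ ≡ 37 (mod 43) since 7·37 = 259 ≡ 1, so λ ≡ 13.
  x = λ² - 2 - 9 = 169 - 11 ≡ 29; y = λ·(2 - 29) - 38 ≡ 41. → (29, 41)

(29, 41)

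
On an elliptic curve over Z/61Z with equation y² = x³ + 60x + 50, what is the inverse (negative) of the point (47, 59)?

(47, 2)

-(47, 59) = (47, -59 mod 61) = (47, 2).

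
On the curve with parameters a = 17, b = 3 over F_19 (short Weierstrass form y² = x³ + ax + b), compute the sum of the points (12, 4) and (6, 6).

(18, 17)

(12, 4) + (6, 6). λ = (6 - 4)/(6 - 12) ≡ 2/13 mod 19. 13⁻¹ ≡ 3 (mod 19), so λ ≡ 6.
  x = λ² - 12 - 6 = 36 - 18 ≡ 18; y = λ·(12 - 18) - 4 ≡ 17. → (18, 17)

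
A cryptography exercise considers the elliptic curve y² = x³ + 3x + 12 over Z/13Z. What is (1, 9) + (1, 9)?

tangent at (1, 9): λ = (3·1² + 3)/(2·9) ≡ 6/5. 5⁻¹ ≡ 8 (mod 13), so λ ≡ 6·8 ≡ 9.
  x = λ² - 1 - 1 = 81 - 2 ≡ 1; y = λ·(1 - 1) - 9 ≡ 4. → (1, 4)

(1, 4)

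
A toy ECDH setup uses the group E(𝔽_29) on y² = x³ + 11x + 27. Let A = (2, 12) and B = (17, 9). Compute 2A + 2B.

(2, 12)

First 2A:
Repeated addition: build up to 2A.
2A: tangent at (2, 12): λ = (3·2² + 11)/(2·12) ≡ 23/24. 24⁻¹ ≡ 23 (mod 29), so λ ≡ 23·23 ≡ 7.
  x = λ² - 2 - 2 = 49 - 4 ≡ 16; y = λ·(2 - 16) - 12 ≡ 6. → (16, 6)
2A = (16, 6).
Next 2B:
Repeated addition: build up to 2B.
2B: tangent at (17, 9): λ = (3·17² + 11)/(2·9) ≡ 8/18. 18⁻¹ ≡ 21 (mod 29), so λ ≡ 8·21 ≡ 23.
  x = λ² - 17 - 17 = 529 - 34 ≡ 2; y = λ·(17 - 2) - 9 ≡ 17. → (2, 17)
2B = (2, 17).
Finally 2A + 2B:
(16, 6) + (2, 17). λ = (17 - 6)/(2 - 16) ≡ 11/15 mod 29. 15⁻¹ ≡ 2 (mod 29), so λ ≡ 22.
  x = λ² - 16 - 2 = 484 - 18 ≡ 2; y = λ·(16 - 2) - 6 ≡ 12. → (2, 12)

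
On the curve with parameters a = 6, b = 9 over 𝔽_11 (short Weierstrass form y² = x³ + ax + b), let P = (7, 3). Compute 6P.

(7, 3)

Double-and-add on 6 = (110)₂. Start with P = (7, 3) for the leading 1-bit.
double: tangent at (7, 3): λ = (3·7² + 6)/(2·3) ≡ 10/6. 6⁻¹ ≡ 2 (mod 11) since 6·2 = 12 ≡ 1, so λ ≡ 10·2 ≡ 9.
  x = λ² - 7 - 7 = 81 - 14 ≡ 1; y = λ·(7 - 1) - 3 ≡ 7. → (1, 7)
add P: (1, 7) + (7, 3). λ = (3 - 7)/(7 - 1) ≡ 7/6 mod 11. 6⁻¹ ≡ 2 (mod 11), so λ ≡ 3.
  x = λ² - 1 - 7 = 9 - 8 ≡ 1; y = λ·(1 - 1) - 7 ≡ 4. → (1, 4)
double: tangent at (1, 4): λ = (3·1² + 6)/(2·4) ≡ 9/8. 8⁻¹ ≡ 7 (mod 11), so λ ≡ 9·7 ≡ 8.
  x = λ² - 1 - 1 = 64 - 2 ≡ 7; y = λ·(1 - 7) - 4 ≡ 3. → (7, 3)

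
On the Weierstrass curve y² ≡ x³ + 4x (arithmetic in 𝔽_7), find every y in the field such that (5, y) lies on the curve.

x³ + 4x + 0 = 145 ≡ 5 (mod 7).
5 is a non-residue mod 7; no y exists.

none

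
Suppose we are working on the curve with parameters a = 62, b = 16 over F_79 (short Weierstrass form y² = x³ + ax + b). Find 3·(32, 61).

(22, 39)

Write G = (32, 61).
Repeated addition: build up to 3G.
2G: tangent at (32, 61): λ = (3·32² + 62)/(2·61) ≡ 53/43. 43⁻¹ ≡ 68 (mod 79) since 43·68 = 2924 ≡ 1, so λ ≡ 53·68 ≡ 49.
  x = λ² - 32 - 32 = 2401 - 64 ≡ 46; y = λ·(32 - 46) - 61 ≡ 43. → (46, 43)
3G: (46, 43) + (32, 61). λ = (61 - 43)/(32 - 46) ≡ 18/65 mod 79. 65⁻¹ ≡ 62 (mod 79), so λ ≡ 10.
  x = λ² - 46 - 32 = 100 - 78 ≡ 22; y = λ·(46 - 22) - 43 ≡ 39. → (22, 39)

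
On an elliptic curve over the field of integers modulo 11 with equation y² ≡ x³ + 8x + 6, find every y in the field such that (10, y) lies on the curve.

none

x³ + 8x + 6 = 1086 ≡ 8 (mod 11).
8 is a non-residue mod 11; no y exists.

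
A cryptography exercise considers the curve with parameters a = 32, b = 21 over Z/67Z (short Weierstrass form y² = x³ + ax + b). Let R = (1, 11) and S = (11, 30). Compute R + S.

(3, 12)

(1, 11) + (11, 30). λ = (30 - 11)/(11 - 1) ≡ 19/10 mod 67. 10⁻¹ ≡ 47 (mod 67) since 10·47 = 470 ≡ 1, so λ ≡ 22.
  x = λ² - 1 - 11 = 484 - 12 ≡ 3; y = λ·(1 - 3) - 11 ≡ 12. → (3, 12)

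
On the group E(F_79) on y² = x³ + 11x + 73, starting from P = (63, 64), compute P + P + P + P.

Repeated addition: build up to 4P.
2P: tangent at (63, 64): λ = (3·63² + 11)/(2·64) ≡ 68/49. 49⁻¹ ≡ 50 (mod 79), so λ ≡ 68·50 ≡ 3.
  x = λ² - 63 - 63 = 9 - 126 ≡ 41; y = λ·(63 - 41) - 64 ≡ 2. → (41, 2)
3P: (41, 2) + (63, 64). λ = (64 - 2)/(63 - 41) ≡ 62/22 mod 79. 22⁻¹ ≡ 18 (mod 79), so λ ≡ 10.
  x = λ² - 41 - 63 = 100 - 104 ≡ 75; y = λ·(41 - 75) - 2 ≡ 53. → (75, 53)
4P: (75, 53) + (63, 64). λ = (64 - 53)/(63 - 75) ≡ 11/67 mod 79. 67⁻¹ ≡ 46 (mod 79), so λ ≡ 32.
  x = λ² - 75 - 63 = 1024 - 138 ≡ 17; y = λ·(75 - 17) - 53 ≡ 65. → (17, 65)

(17, 65)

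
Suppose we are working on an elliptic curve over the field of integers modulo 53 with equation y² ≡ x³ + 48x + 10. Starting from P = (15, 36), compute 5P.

Double-and-add on 5 = (101)₂. Start with P = (15, 36) for the leading 1-bit.
double: tangent at (15, 36): λ = (3·15² + 48)/(2·36) ≡ 34/19. 19⁻¹ ≡ 14 (mod 53) since 19·14 = 266 ≡ 1, so λ ≡ 34·14 ≡ 52.
  x = λ² - 15 - 15 = 2704 - 30 ≡ 24; y = λ·(15 - 24) - 36 ≡ 26. → (24, 26)
double: tangent at (24, 26): λ = (3·24² + 48)/(2·26) ≡ 27/52. 52⁻¹ ≡ 52 (mod 53) since 52·52 = 2704 ≡ 1, so λ ≡ 27·52 ≡ 26.
  x = λ² - 24 - 24 = 676 - 48 ≡ 45; y = λ·(24 - 45) - 26 ≡ 11. → (45, 11)
add P: (45, 11) + (15, 36). λ = (36 - 11)/(15 - 45) ≡ 25/23 mod 53. 23⁻¹ ≡ 30 (mod 53), so λ ≡ 8.
  x = λ² - 45 - 15 = 64 - 60 ≡ 4; y = λ·(45 - 4) - 11 ≡ 52. → (4, 52)

(4, 52)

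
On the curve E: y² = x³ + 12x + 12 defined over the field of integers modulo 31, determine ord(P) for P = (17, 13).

2P: tangent at (17, 13): λ = (3·17² + 12)/(2·13) ≡ 11/26. 26⁻¹ ≡ 6 (mod 31) since 26·6 = 156 ≡ 1, so λ ≡ 11·6 ≡ 4.
  x = λ² - 17 - 17 = 16 - 34 ≡ 13; y = λ·(17 - 13) - 13 ≡ 3. → (13, 3)
3P: (13, 3) + (17, 13). λ = (13 - 3)/(17 - 13) ≡ 10/4 mod 31. 4⁻¹ ≡ 8 (mod 31) since 4·8 = 32 ≡ 1, so λ ≡ 18.
  x = λ² - 13 - 17 = 324 - 30 ≡ 15; y = λ·(13 - 15) - 3 ≡ 23. → (15, 23)
4P: (15, 23) + (17, 13). λ = (13 - 23)/(17 - 15) ≡ 21/2 mod 31. 2⁻¹ ≡ 16 (mod 31) since 2·16 = 32 ≡ 1, so λ ≡ 26.
  x = λ² - 15 - 17 = 676 - 32 ≡ 24; y = λ·(15 - 24) - 23 ≡ 22. → (24, 22)
5P: (24, 22) + (17, 13). λ = (13 - 22)/(17 - 24) ≡ 22/24 mod 31. 24⁻¹ ≡ 22 (mod 31), so λ ≡ 19.
  x = λ² - 24 - 17 = 361 - 41 ≡ 10; y = λ·(24 - 10) - 22 ≡ 27. → (10, 27)
6P: (10, 27) + (17, 13). λ = (13 - 27)/(17 - 10) ≡ 17/7 mod 31. 7⁻¹ ≡ 9 (mod 31), so λ ≡ 29.
  x = λ² - 10 - 17 = 841 - 27 ≡ 8; y = λ·(10 - 8) - 27 ≡ 0. → (8, 0)
7P: (8, 0) + (17, 13). λ = (13 - 0)/(17 - 8) ≡ 13/9 mod 31. 9⁻¹ ≡ 7 (mod 31), so λ ≡ 29.
  x = λ² - 8 - 17 = 841 - 25 ≡ 10; y = λ·(8 - 10) - 0 ≡ 4. → (10, 4)
8P: (10, 4) + (17, 13). λ = (13 - 4)/(17 - 10) ≡ 9/7 mod 31. 7⁻¹ ≡ 9 (mod 31) since 7·9 = 63 ≡ 1, so λ ≡ 19.
  x = λ² - 10 - 17 = 361 - 27 ≡ 24; y = λ·(10 - 24) - 4 ≡ 9. → (24, 9)
9P: (24, 9) + (17, 13). λ = (13 - 9)/(17 - 24) ≡ 4/24 mod 31. 24⁻¹ ≡ 22 (mod 31) since 24·22 = 528 ≡ 1, so λ ≡ 26.
  x = λ² - 24 - 17 = 676 - 41 ≡ 15; y = λ·(24 - 15) - 9 ≡ 8. → (15, 8)
10P: (15, 8) + (17, 13). λ = (13 - 8)/(17 - 15) ≡ 5/2 mod 31. 2⁻¹ ≡ 16 (mod 31) since 2·16 = 32 ≡ 1, so λ ≡ 18.
  x = λ² - 15 - 17 = 324 - 32 ≡ 13; y = λ·(15 - 13) - 8 ≡ 28. → (13, 28)
11P: (13, 28) + (17, 13). λ = (13 - 28)/(17 - 13) ≡ 16/4 mod 31. 4⁻¹ ≡ 8 (mod 31), so λ ≡ 4.
  x = λ² - 13 - 17 = 16 - 30 ≡ 17; y = λ·(13 - 17) - 28 ≡ 18. → (17, 18)
12P: (17, 18) + (17, 13): same x and y₁ ≡ -y₂, so the sum is O.
12P = O, so the order is 12.

12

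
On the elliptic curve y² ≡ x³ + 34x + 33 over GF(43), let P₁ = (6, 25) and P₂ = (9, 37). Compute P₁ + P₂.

(6, 25) + (9, 37). λ = (37 - 25)/(9 - 6) ≡ 12/3 mod 43. 3⁻¹ ≡ 29 (mod 43) since 3·29 = 87 ≡ 1, so λ ≡ 4.
  x = λ² - 6 - 9 = 16 - 15 ≡ 1; y = λ·(6 - 1) - 25 ≡ 38. → (1, 38)

(1, 38)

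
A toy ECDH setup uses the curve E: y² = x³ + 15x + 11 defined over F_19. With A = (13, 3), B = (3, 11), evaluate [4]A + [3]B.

First 4A:
Repeated addition: build up to 4A.
2A: tangent at (13, 3): λ = (3·13² + 15)/(2·3) ≡ 9/6. 6⁻¹ ≡ 16 (mod 19) since 6·16 = 96 ≡ 1, so λ ≡ 9·16 ≡ 11.
  x = λ² - 13 - 13 = 121 - 26 ≡ 0; y = λ·(13 - 0) - 3 ≡ 7. → (0, 7)
3A: (0, 7) + (13, 3). λ = (3 - 7)/(13 - 0) ≡ 15/13 mod 19. 13⁻¹ ≡ 3 (mod 19), so λ ≡ 7.
  x = λ² - 0 - 13 = 49 - 13 ≡ 17; y = λ·(0 - 17) - 7 ≡ 7. → (17, 7)
4A: (17, 7) + (13, 3). λ = (3 - 7)/(13 - 17) ≡ 15/15 mod 19. 15⁻¹ ≡ 14 (mod 19), so λ ≡ 1.
  x = λ² - 17 - 13 = 1 - 30 ≡ 9; y = λ·(17 - 9) - 7 ≡ 1. → (9, 1)
4A = (9, 1).
Next 3B:
Repeated addition: build up to 3B.
2B: tangent at (3, 11): λ = (3·3² + 15)/(2·11) ≡ 4/3. 3⁻¹ ≡ 13 (mod 19), so λ ≡ 4·13 ≡ 14.
  x = λ² - 3 - 3 = 196 - 6 ≡ 0; y = λ·(3 - 0) - 11 ≡ 12. → (0, 12)
3B: (0, 12) + (3, 11). λ = (11 - 12)/(3 - 0) ≡ 18/3 mod 19. 3⁻¹ ≡ 13 (mod 19) since 3·13 = 39 ≡ 1, so λ ≡ 6.
  x = λ² - 0 - 3 = 36 - 3 ≡ 14; y = λ·(0 - 14) - 12 ≡ 18. → (14, 18)
3B = (14, 18).
Finally 4A + 3B:
(9, 1) + (14, 18). λ = (18 - 1)/(14 - 9) ≡ 17/5 mod 19. 5⁻¹ ≡ 4 (mod 19), so λ ≡ 11.
  x = λ² - 9 - 14 = 121 - 23 ≡ 3; y = λ·(9 - 3) - 1 ≡ 8. → (3, 8)

(3, 8)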